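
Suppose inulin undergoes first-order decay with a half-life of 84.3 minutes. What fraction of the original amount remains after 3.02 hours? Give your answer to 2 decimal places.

3.02 hours = 181.2 minutes.
n = 181.2/84.3 ≈ 2.1495 half-lives.
Fraction remaining = (1/2)^2.1495 ≈ 0.2254.

0.23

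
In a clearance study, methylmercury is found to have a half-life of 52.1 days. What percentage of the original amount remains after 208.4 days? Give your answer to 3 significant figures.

n = 208.4/52.1 ≈ 4 half-lives.
Fraction remaining = (1/2)^4 ≈ 0.0625, i.e. 6.25%.

6.25%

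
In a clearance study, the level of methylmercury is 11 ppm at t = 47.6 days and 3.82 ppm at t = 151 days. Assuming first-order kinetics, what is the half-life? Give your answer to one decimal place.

67.8 days

Over Δt = 151 − 47.6 = 103.4 days, the level fell by a factor of 11/3.82 ≈ 2.8796.
n = log₂(2.8796) ≈ 1.5259 half-lives, so t½ = 103.4/1.5259 ≈ 67.765 days.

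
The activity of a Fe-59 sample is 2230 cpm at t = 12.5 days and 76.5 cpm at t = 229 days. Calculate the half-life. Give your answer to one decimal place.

Over Δt = 229 − 12.5 = 216.5 days, the level fell by a factor of 2230/76.5 ≈ 29.15.
n = log₂(29.15) ≈ 4.8654 half-lives, so t½ = 216.5/4.8654 ≈ 44.498 days.

44.5 days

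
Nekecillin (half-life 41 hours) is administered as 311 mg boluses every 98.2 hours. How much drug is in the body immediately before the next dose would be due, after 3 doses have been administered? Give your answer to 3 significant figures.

72.5 mg

The 3 doses were given 294.6, 196.4, 98.2 hours ago.
Total = 311·(1/2)^(294.6/41) + 311·(1/2)^(196.4/41) + 311·(1/2)^(98.2/41)
      = 2.1367 + 11.24 + 59.123 ≈ 72.499 mg.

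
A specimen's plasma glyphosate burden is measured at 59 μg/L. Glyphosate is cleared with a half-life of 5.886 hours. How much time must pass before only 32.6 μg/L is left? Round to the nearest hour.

Fraction remaining = 32.6/59 ≈ 0.55254.
n = log₂(59/32.6) = ln(1.8098)/ln 2 ≈ 0.85584 half-lives.
t = n × t½ = 0.85584 × 5.886 ≈ 5.0375 hours.

5 hours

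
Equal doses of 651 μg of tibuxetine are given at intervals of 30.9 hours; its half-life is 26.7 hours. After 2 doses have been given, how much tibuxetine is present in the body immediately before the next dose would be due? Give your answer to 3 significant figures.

423 μg

The 2 doses were given 61.8, 30.9 hours ago.
Total = 651·(1/2)^(61.8/26.7) + 651·(1/2)^(30.9/26.7)
      = 130.86 + 291.88 ≈ 422.74 μg.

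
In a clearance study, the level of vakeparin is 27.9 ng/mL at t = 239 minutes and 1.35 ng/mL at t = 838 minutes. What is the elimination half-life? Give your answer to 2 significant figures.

Over Δt = 838 − 239 = 599 minutes, the level fell by a factor of 27.9/1.35 ≈ 20.667.
n = log₂(20.667) ≈ 4.3692 half-lives, so t½ = 599/4.3692 ≈ 137.09 minutes.

140 minutes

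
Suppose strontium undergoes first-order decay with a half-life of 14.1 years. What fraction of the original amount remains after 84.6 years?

0.015625

n = 84.6/14.1 ≈ 6 half-lives.
Fraction remaining = (1/2)^6 ≈ 0.015625.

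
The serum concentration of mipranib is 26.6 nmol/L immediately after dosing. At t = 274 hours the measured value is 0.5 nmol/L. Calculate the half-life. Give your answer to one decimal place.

47.8 hours

A/A₀ = 0.5/26.6 ≈ 0.018797.
n = log₂(53.2) ≈ 5.7334 half-lives elapsed in 274 hours.
t½ = 274/5.7334 ≈ 47.791 hours.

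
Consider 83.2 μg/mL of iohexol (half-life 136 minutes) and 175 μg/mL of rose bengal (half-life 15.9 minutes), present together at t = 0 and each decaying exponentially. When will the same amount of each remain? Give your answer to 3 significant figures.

19.3 minutes

Set 83.2·(1/2)^(t/136) = 175·(1/2)^(t/15.9).
Taking log₂: log₂(83.2/175) = t·(1/136 − 1/15.9).
log₂(0.47543) = -1.0727; 1/136 − 1/15.9 = -0.05554.
t = -1.0727 / -0.05554 ≈ 19.314 minutes.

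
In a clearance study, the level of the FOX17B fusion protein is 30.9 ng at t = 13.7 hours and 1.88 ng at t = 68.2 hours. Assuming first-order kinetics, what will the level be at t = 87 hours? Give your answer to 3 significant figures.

0.716 ng

Over Δt = 68.2 − 13.7 = 54.5 hours, the level fell by a factor of 30.9/1.88 ≈ 16.436.
n = log₂(16.436) ≈ 4.0388 half-lives, so t½ = 54.5/4.0388 ≈ 13.494 hours.
From t = 68.2 to t = 87: 1.88 × (1/2)^((87−68.2)/13.494) ≈ 0.71575 ng.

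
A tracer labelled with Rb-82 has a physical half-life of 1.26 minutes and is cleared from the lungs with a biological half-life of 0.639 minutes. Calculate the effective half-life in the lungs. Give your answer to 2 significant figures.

0.42 minutes

1/t_eff = 1/t_phys + 1/t_biol = 1/1.26 + 1/0.639 = 2.3586 per minute.
t_eff = 1.26 × 0.639 / (1.26 + 0.639) ≈ 0.42398 minutes.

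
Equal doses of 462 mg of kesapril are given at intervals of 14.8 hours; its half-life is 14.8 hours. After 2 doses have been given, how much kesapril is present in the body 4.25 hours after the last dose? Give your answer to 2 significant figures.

570 mg

The 2 doses were given 19.05, 4.25 hours ago.
Total = 462·(1/2)^(19.05/14.8) + 462·(1/2)^(4.25/14.8)
      = 189.31 + 378.61 ≈ 567.92 mg.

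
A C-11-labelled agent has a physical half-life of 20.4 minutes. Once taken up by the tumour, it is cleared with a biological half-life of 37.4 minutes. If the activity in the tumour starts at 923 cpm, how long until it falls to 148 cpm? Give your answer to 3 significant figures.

1/t_eff = 1/t_phys + 1/t_biol = 1/20.4 + 1/37.4 = 0.075758 per minute.
t_eff = 20.4 × 37.4 / (20.4 + 37.4) ≈ 13.2 minutes.
n = log₂(923/148) ≈ 2.6407; t = 2.6407 × 13.2 ≈ 34.858 minutes.

34.9 minutes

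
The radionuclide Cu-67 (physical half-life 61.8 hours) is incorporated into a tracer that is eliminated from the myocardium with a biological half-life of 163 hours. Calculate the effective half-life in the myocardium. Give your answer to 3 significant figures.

44.8 hours

1/t_eff = 1/t_phys + 1/t_biol = 1/61.8 + 1/163 = 0.022316 per hour.
t_eff = 61.8 × 163 / (61.8 + 163) ≈ 44.81 hours.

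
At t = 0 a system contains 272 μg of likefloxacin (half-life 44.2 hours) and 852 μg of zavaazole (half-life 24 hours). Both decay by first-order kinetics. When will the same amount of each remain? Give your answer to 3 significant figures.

Set 272·(1/2)^(t/44.2) = 852·(1/2)^(t/24).
Taking log₂: log₂(272/852) = t·(1/44.2 − 1/24).
log₂(0.31925) = -1.6472; 1/44.2 − 1/24 = -0.019042.
t = -1.6472 / -0.019042 ≈ 86.505 hours.

86.5 hours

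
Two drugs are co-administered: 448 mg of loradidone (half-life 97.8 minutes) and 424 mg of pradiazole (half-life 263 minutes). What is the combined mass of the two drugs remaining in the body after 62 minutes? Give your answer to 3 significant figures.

649 mg

loradidone: 448 × (1/2)^(62/97.8) = 448 × (1/2)^0.63395 ≈ 288.7 mg.
pradiazole: 424 × (1/2)^(62/263) = 424 × (1/2)^0.23574 ≈ 360.08 mg.
Total = 288.7 + 360.08 ≈ 648.78 mg.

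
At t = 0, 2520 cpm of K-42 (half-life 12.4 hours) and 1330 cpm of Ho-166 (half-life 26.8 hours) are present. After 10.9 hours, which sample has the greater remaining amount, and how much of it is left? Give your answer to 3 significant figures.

K-42: 2520 × (1/2)^0.87903 ≈ 1370.2 cpm.
Ho-166: 1330 × (1/2)^0.40672 ≈ 1003.3 cpm.
K-42 has more remaining, at ≈ 1370.2 cpm.

K-42, 1370 cpm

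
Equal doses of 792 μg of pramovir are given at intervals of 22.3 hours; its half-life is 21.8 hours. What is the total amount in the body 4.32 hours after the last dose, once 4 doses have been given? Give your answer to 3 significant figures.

1280 μg

The 4 doses were given 71.22, 48.92, 26.62, 4.32 hours ago.
Total = 792·(1/2)^(71.22/21.8) + 792·(1/2)^(48.92/21.8) + 792·(1/2)^(26.62/21.8) + 792·(1/2)^(4.32/21.8)
      = 82.275 + 167.19 + 339.73 + 690.35 ≈ 1279.5 μg.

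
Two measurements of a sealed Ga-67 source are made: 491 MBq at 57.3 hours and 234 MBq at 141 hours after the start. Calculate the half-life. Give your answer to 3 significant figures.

Over Δt = 141 − 57.3 = 83.7 hours, the level fell by a factor of 491/234 ≈ 2.0983.
n = log₂(2.0983) ≈ 1.0692 half-lives, so t½ = 83.7/1.0692 ≈ 78.282 hours.

78.3 hours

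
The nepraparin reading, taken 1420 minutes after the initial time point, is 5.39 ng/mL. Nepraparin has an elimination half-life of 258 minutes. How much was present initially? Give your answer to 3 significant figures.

Number of half-lives elapsed: n = 1420/258 ≈ 5.5039.
A₀ = A × 2^n = 5.39 × 2^5.5039 = 5.39 × 45.377 ≈ 244.58 ng/mL.

245 ng/mL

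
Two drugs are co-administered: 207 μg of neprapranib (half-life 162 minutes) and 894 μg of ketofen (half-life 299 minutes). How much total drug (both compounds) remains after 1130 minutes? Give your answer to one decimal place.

neprapranib: 207 × (1/2)^(1130/162) = 207 × (1/2)^6.9753 ≈ 1.6451 μg.
ketofen: 894 × (1/2)^(1130/299) = 894 × (1/2)^3.7793 ≈ 65.113 μg.
Total = 1.6451 + 65.113 ≈ 66.758 μg.

66.8 μg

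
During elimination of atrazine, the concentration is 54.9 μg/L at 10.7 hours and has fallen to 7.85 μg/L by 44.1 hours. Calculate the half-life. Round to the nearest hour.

12 hours

Over Δt = 44.1 − 10.7 = 33.4 hours, the level fell by a factor of 54.9/7.85 ≈ 6.9936.
n = log₂(6.9936) ≈ 2.806 half-lives, so t½ = 33.4/2.806 ≈ 11.903 hours.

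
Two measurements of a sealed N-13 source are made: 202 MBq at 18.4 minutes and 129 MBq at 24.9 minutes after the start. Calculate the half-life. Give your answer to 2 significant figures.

Over Δt = 24.9 − 18.4 = 6.5 minutes, the level fell by a factor of 202/129 ≈ 1.5659.
n = log₂(1.5659) ≈ 0.64698 half-lives, so t½ = 6.5/0.64698 ≈ 10.047 minutes.

10 minutes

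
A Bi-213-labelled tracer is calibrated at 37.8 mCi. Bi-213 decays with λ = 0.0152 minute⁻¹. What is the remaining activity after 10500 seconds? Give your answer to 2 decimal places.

2.64 mCi

t½ = ln 2 / λ = 0.69315 / 0.0152 ≈ 45.602 minutes.
Convert the elapsed time: 10500 seconds = 175 minutes.
Number of half-lives: n = 175/45.602 ≈ 3.8376.
Remaining = 37.8 × (1/2)^3.8376 = 37.8 × 0.069948 ≈ 2.644 mCi.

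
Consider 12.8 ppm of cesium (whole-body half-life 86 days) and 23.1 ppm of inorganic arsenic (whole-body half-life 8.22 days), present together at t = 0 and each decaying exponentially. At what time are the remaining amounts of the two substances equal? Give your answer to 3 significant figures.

7.74 days

Set 12.8·(1/2)^(t/86) = 23.1·(1/2)^(t/8.22).
Taking log₂: log₂(12.8/23.1) = t·(1/86 − 1/8.22).
log₂(0.55411) = -0.85175; 1/86 − 1/8.22 = -0.11003.
t = -0.85175 / -0.11003 ≈ 7.7413 days.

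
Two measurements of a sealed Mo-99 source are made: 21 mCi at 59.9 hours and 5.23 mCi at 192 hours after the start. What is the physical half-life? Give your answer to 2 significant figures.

66 hours

Over Δt = 192 − 59.9 = 132.1 hours, the level fell by a factor of 21/5.23 ≈ 4.0153.
n = log₂(4.0153) ≈ 2.0055 half-lives, so t½ = 132.1/2.0055 ≈ 65.869 hours.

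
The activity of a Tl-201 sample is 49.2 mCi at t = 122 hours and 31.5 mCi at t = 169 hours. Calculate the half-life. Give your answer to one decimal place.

73.1 hours

Over Δt = 169 − 122 = 47 hours, the level fell by a factor of 49.2/31.5 ≈ 1.5619.
n = log₂(1.5619) ≈ 0.64331 half-lives, so t½ = 47/0.64331 ≈ 73.06 hours.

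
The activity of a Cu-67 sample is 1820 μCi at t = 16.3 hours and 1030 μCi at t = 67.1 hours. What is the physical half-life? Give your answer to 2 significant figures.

62 hours

Over Δt = 67.1 − 16.3 = 50.8 hours, the level fell by a factor of 1820/1030 ≈ 1.767.
n = log₂(1.767) ≈ 0.82129 half-lives, so t½ = 50.8/0.82129 ≈ 61.854 hours.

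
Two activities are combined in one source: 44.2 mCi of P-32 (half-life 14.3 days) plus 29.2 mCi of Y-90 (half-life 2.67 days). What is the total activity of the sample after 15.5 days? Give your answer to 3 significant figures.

21.4 mCi

P-32: 44.2 × (1/2)^(15.5/14.3) = 44.2 × (1/2)^1.0839 ≈ 20.851 mCi.
Y-90: 29.2 × (1/2)^(15.5/2.67) = 29.2 × (1/2)^5.8052 ≈ 0.52219 mCi.
Total = 20.851 + 0.52219 ≈ 21.373 mCi.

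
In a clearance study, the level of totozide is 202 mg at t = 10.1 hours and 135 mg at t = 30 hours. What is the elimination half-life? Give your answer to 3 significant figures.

Over Δt = 30 − 10.1 = 19.9 hours, the level fell by a factor of 202/135 ≈ 1.4963.
n = log₂(1.4963) ≈ 0.5814 half-lives, so t½ = 19.9/0.5814 ≈ 34.228 hours.

34.2 hours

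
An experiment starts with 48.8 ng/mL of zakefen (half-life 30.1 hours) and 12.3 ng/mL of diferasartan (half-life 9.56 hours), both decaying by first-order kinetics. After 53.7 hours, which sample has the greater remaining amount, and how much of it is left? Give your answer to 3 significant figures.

zakefen: 48.8 × (1/2)^1.7841 ≈ 14.17 ng/mL.
diferasartan: 12.3 × (1/2)^5.6172 ≈ 0.2506 ng/mL.
Zakefen has more remaining, at ≈ 14.17 ng/mL.

zakefen, 14.2 ng/mL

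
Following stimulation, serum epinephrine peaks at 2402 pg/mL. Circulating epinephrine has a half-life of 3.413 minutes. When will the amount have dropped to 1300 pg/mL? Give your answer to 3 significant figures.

Fraction remaining = 1300/2402 ≈ 0.54122.
n = log₂(2402/1300) = ln(1.8477)/ln 2 ≈ 0.88572 half-lives.
t = n × t½ = 0.88572 × 3.413 ≈ 3.023 minutes.

3.02 minutes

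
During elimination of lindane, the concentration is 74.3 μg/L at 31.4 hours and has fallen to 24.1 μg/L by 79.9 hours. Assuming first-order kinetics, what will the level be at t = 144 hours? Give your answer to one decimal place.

5.4 μg/L

Over Δt = 79.9 − 31.4 = 48.5 hours, the level fell by a factor of 74.3/24.1 ≈ 3.083.
n = log₂(3.083) ≈ 1.6243 half-lives, so t½ = 48.5/1.6243 ≈ 29.858 hours.
From t = 79.9 to t = 144: 24.1 × (1/2)^((144−79.9)/29.858) ≈ 5.4421 μg/L.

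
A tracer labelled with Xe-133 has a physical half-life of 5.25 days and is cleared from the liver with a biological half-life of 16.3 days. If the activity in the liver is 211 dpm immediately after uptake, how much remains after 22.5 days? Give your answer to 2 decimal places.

4.16 dpm

1/t_eff = 1/t_phys + 1/t_biol = 1/5.25 + 1/16.3 = 0.25183 per day.
t_eff = 5.25 × 16.3 / (5.25 + 16.3) ≈ 3.971 days.
Remaining = 211 × (1/2)^(22.5/3.971) = 211 × (1/2)^5.6661 ≈ 4.1555 dpm.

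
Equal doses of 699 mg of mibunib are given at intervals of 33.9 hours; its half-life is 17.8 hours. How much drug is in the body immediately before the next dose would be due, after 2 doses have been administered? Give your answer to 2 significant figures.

240 mg

The 2 doses were given 67.8, 33.9 hours ago.
Total = 699·(1/2)^(67.8/17.8) + 699·(1/2)^(33.9/17.8)
      = 49.872 + 186.71 ≈ 236.58 mg.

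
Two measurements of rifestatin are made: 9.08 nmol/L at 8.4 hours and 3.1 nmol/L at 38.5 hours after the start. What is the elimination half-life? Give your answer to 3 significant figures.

19.4 hours

Over Δt = 38.5 − 8.4 = 30.1 hours, the level fell by a factor of 9.08/3.1 ≈ 2.929.
n = log₂(2.929) ≈ 1.5504 half-lives, so t½ = 30.1/1.5504 ≈ 19.414 hours.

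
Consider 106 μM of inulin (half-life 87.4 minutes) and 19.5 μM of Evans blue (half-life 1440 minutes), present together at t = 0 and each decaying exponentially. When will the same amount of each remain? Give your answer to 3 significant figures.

Set 106·(1/2)^(t/87.4) = 19.5·(1/2)^(t/1440).
Taking log₂: log₂(106/19.5) = t·(1/87.4 − 1/1440).
log₂(5.4359) = 2.4425; 1/87.4 − 1/1440 = 0.010747.
t = 2.4425 / 0.010747 ≈ 227.27 minutes.

227 minutes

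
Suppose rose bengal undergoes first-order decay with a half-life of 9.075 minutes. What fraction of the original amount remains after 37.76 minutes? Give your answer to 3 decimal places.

n = 37.76/9.075 ≈ 4.1609 half-lives.
Fraction remaining = (1/2)^4.1609 ≈ 0.055905.

0.056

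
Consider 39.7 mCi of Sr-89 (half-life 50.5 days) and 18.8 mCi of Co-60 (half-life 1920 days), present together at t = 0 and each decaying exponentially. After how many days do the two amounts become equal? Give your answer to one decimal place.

55.9 days

Set 39.7·(1/2)^(t/50.5) = 18.8·(1/2)^(t/1920).
Taking log₂: log₂(39.7/18.8) = t·(1/50.5 − 1/1920).
log₂(2.1117) = 1.0784; 1/50.5 − 1/1920 = 0.019281.
t = 1.0784 / 0.019281 ≈ 55.931 days.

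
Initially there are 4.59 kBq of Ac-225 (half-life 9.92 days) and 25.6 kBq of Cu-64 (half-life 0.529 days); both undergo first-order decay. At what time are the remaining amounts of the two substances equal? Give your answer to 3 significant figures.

Set 4.59·(1/2)^(t/9.92) = 25.6·(1/2)^(t/0.529).
Taking log₂: log₂(4.59/25.6) = t·(1/9.92 − 1/0.529).
log₂(0.1793) = -2.4796; 1/9.92 − 1/0.529 = -1.7896.
t = -2.4796 / -1.7896 ≈ 1.3856 days.

1.39 days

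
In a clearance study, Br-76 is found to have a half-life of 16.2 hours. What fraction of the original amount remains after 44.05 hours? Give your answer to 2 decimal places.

0.15

n = 44.05/16.2 ≈ 2.7191 half-lives.
Fraction remaining = (1/2)^2.7191 ≈ 0.15187.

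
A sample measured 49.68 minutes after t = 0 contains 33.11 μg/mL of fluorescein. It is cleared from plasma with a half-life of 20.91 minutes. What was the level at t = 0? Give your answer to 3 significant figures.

Number of half-lives elapsed: n = 49.68/20.91 ≈ 2.3759.
A₀ = A × 2^n = 33.11 × 2^2.3759 = 33.11 × 5.1906 ≈ 171.86 μg/mL.

172 μg/mL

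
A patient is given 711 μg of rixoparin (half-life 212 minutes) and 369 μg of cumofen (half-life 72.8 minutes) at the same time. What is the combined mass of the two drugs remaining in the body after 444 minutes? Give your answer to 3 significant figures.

172 μg

rixoparin: 711 × (1/2)^(444/212) = 711 × (1/2)^2.0943 ≈ 166.5 μg.
cumofen: 369 × (1/2)^(444/72.8) = 369 × (1/2)^6.0989 ≈ 5.3836 μg.
Total = 166.5 + 5.3836 ≈ 171.88 μg.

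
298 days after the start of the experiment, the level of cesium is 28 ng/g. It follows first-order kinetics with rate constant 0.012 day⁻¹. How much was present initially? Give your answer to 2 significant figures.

t½ = ln 2 / k = 0.69315 / 0.012 ≈ 57.762 days.
Number of half-lives elapsed: n = 298/57.762 ≈ 5.1591.
A₀ = A × 2^n = 28 × 2^5.1591 = 28 × 35.73 ≈ 1000.4 ng/g.

1000 ng/g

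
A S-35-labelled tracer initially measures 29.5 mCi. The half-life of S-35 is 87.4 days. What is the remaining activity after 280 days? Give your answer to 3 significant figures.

Number of half-lives: n = 280/87.4 ≈ 3.2037.
Remaining = 29.5 × (1/2)^3.2037 = 29.5 × 0.10854 ≈ 3.202 mCi.

3.20 mCi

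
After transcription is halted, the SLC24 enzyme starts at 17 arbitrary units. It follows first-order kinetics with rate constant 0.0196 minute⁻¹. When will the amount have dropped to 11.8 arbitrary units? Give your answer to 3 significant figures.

t½ = ln 2 / k = 0.69315 / 0.0196 ≈ 35.365 minutes.
Fraction remaining = 11.8/17 ≈ 0.69412.
n = log₂(17/11.8) = ln(1.4407)/ln 2 ≈ 0.52675 half-lives.
t = n × t½ = 0.52675 × 35.365 ≈ 18.628 minutes.

18.6 minutes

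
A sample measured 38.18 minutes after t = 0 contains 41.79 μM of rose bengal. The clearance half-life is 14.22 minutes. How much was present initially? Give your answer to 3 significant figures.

269 μM

Number of half-lives elapsed: n = 38.18/14.22 ≈ 2.685.
A₀ = A × 2^n = 41.79 × 2^2.685 = 41.79 × 6.4306 ≈ 268.73 μM.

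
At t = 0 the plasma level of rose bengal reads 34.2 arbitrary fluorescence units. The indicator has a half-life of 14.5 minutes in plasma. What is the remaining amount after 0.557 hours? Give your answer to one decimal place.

6.9 arbitrary fluorescence units

Convert the elapsed time: 0.557 hours = 33.42 minutes.
Number of half-lives: n = 33.42/14.5 ≈ 2.3048.
Remaining = 34.2 × (1/2)^2.3048 = 34.2 × 0.20238 ≈ 6.9216 arbitrary fluorescence units.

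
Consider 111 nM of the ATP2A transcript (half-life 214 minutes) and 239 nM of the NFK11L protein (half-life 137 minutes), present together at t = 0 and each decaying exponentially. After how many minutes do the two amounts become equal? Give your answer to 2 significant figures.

Set 111·(1/2)^(t/214) = 239·(1/2)^(t/137).
Taking log₂: log₂(111/239) = t·(1/214 − 1/137).
log₂(0.46444) = -1.1065; 1/214 − 1/137 = -0.0026264.
t = -1.1065 / -0.0026264 ≈ 421.28 minutes.

420 minutes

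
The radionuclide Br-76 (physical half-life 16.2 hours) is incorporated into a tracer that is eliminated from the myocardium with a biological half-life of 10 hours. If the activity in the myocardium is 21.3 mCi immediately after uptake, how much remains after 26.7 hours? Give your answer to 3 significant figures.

1.07 mCi

1/t_eff = 1/t_phys + 1/t_biol = 1/16.2 + 1/10 = 0.16173 per hour.
t_eff = 16.2 × 10 / (16.2 + 10) ≈ 6.1832 hours.
Remaining = 21.3 × (1/2)^(26.7/6.1832) = 21.3 × (1/2)^4.3181 ≈ 1.0678 mCi.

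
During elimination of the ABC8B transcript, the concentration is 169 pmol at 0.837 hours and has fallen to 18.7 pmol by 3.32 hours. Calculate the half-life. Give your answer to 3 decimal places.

0.782 hours

Over Δt = 3.32 − 0.837 = 2.483 hours, the level fell by a factor of 169/18.7 ≈ 9.0374.
n = log₂(9.0374) ≈ 3.1759 half-lives, so t½ = 2.483/3.1759 ≈ 0.78182 hours.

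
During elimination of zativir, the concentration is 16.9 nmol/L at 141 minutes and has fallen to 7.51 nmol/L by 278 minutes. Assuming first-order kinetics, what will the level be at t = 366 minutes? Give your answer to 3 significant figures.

4.46 nmol/L

Over Δt = 278 − 141 = 137 minutes, the level fell by a factor of 16.9/7.51 ≈ 2.2503.
n = log₂(2.2503) ≈ 1.1701 half-lives, so t½ = 137/1.1701 ≈ 117.08 minutes.
From t = 278 to t = 366: 7.51 × (1/2)^((366−278)/117.08) ≈ 4.4605 nmol/L.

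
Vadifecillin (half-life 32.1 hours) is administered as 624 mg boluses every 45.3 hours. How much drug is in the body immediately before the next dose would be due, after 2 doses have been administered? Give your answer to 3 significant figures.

323 mg

The 2 doses were given 90.6, 45.3 hours ago.
Total = 624·(1/2)^(90.6/32.1) + 624·(1/2)^(45.3/32.1)
      = 88.216 + 234.62 ≈ 322.84 mg.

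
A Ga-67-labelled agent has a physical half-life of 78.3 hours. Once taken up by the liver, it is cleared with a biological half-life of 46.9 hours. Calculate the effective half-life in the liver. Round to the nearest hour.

1/t_eff = 1/t_phys + 1/t_biol = 1/78.3 + 1/46.9 = 0.034093 per hour.
t_eff = 78.3 × 46.9 / (78.3 + 46.9) ≈ 29.331 hours.

29 hours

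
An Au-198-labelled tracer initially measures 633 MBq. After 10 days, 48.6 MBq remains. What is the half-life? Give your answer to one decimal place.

A/A₀ = 48.6/633 ≈ 0.076777.
n = log₂(13.025) ≈ 3.7032 half-lives elapsed in 10 days.
t½ = 10/3.7032 ≈ 2.7004 days.

2.7 days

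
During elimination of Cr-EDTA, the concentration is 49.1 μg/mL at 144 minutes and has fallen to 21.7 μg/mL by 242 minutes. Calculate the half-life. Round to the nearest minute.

Over Δt = 242 − 144 = 98 minutes, the level fell by a factor of 49.1/21.7 ≈ 2.2627.
n = log₂(2.2627) ≈ 1.178 half-lives, so t½ = 98/1.178 ≈ 83.19 minutes.

83 minutes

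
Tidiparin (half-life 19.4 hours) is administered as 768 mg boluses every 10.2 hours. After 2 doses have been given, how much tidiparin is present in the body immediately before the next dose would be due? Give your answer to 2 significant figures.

The 2 doses were given 20.4, 10.2 hours ago.
Total = 768·(1/2)^(20.4/19.4) + 768·(1/2)^(10.2/19.4)
      = 370.52 + 533.44 ≈ 903.96 mg.

900 mg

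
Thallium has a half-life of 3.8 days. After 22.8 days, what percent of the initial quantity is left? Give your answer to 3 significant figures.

1.56%

n = 22.8/3.8 ≈ 6 half-lives.
Fraction remaining = (1/2)^6 ≈ 0.015625, i.e. 1.5625%.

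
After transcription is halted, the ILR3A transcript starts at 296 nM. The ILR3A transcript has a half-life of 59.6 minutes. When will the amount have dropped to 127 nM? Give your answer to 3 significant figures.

72.8 minutes

Fraction remaining = 127/296 ≈ 0.42905.
n = log₂(296/127) = ln(2.3307)/ln 2 ≈ 1.2208 half-lives.
t = n × t½ = 1.2208 × 59.6 ≈ 72.758 minutes.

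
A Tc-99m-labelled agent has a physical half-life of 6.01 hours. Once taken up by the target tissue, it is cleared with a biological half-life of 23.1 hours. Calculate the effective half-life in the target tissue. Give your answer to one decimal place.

4.8 hours

1/t_eff = 1/t_phys + 1/t_biol = 1/6.01 + 1/23.1 = 0.20968 per hour.
t_eff = 6.01 × 23.1 / (6.01 + 23.1) ≈ 4.7692 hours.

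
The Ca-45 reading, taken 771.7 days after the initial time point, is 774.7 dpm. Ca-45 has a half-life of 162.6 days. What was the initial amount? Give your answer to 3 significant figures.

Number of half-lives elapsed: n = 771.7/162.6 ≈ 4.746.
A₀ = A × 2^n = 774.7 × 2^4.746 = 774.7 × 26.834 ≈ 20788 dpm.

20800 dpm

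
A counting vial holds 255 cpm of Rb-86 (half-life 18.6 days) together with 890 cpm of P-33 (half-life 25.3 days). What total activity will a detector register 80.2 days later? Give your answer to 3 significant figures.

112 cpm

Rb-86: 255 × (1/2)^(80.2/18.6) = 255 × (1/2)^4.3118 ≈ 12.84 cpm.
P-33: 890 × (1/2)^(80.2/25.3) = 890 × (1/2)^3.17 ≈ 98.886 cpm.
Total = 12.84 + 98.886 ≈ 111.73 cpm.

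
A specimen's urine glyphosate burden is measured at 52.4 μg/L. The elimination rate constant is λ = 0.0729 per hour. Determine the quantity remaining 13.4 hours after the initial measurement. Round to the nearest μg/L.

t½ = ln 2 / λ = 0.69315 / 0.0729 ≈ 9.5082 hours.
Number of half-lives: n = 13.4/9.5082 ≈ 1.4093.
Remaining = 52.4 × (1/2)^1.4093 = 52.4 × 0.37649 ≈ 19.728 μg/L.

20 μg/L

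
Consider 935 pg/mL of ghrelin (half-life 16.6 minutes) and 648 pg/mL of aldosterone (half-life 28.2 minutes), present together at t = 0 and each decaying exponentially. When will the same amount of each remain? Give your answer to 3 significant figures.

Set 935·(1/2)^(t/16.6) = 648·(1/2)^(t/28.2).
Taking log₂: log₂(935/648) = t·(1/16.6 − 1/28.2).
log₂(1.4429) = 0.52897; 1/16.6 − 1/28.2 = 0.02478.
t = 0.52897 / 0.02478 ≈ 21.347 minutes.

21.3 minutes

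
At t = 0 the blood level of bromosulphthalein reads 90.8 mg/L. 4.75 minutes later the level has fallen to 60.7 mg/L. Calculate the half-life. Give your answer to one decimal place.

8.2 minutes

A/A₀ = 60.7/90.8 ≈ 0.6685.
n = log₂(1.4959) ≈ 0.581 half-lives elapsed in 4.75 minutes.
t½ = 4.75/0.581 ≈ 8.1756 minutes.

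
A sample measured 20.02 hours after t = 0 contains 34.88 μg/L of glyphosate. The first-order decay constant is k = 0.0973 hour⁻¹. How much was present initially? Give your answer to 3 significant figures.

245 μg/L

t½ = ln 2 / k = 0.69315 / 0.0973 ≈ 7.1238 hours.
Number of half-lives elapsed: n = 20.02/7.1238 ≈ 2.8103.
A₀ = A × 2^n = 34.88 × 2^2.8103 = 34.88 × 7.0143 ≈ 244.66 μg/L.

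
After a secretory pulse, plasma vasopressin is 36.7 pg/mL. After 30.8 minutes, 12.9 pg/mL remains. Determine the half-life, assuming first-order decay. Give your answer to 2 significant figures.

20 minutes

A/A₀ = 12.9/36.7 ≈ 0.3515.
n = log₂(2.845) ≈ 1.5084 half-lives elapsed in 30.8 minutes.
t½ = 30.8/1.5084 ≈ 20.419 minutes.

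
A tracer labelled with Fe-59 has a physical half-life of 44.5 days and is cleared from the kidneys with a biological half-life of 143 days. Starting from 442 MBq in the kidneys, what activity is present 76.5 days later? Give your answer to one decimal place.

92.7 MBq

1/t_eff = 1/t_phys + 1/t_biol = 1/44.5 + 1/143 = 0.029465 per day.
t_eff = 44.5 × 143 / (44.5 + 143) ≈ 33.939 days.
Remaining = 442 × (1/2)^(76.5/33.939) = 442 × (1/2)^2.2541 ≈ 92.658 MBq.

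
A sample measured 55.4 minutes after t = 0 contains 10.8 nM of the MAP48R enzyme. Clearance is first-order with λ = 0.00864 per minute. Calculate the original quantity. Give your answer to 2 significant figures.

t½ = ln 2 / λ = 0.69315 / 0.00864 ≈ 80.225 minutes.
Number of half-lives elapsed: n = 55.4/80.225 ≈ 0.69055.
A₀ = A × 2^n = 10.8 × 2^0.69055 = 10.8 × 1.6139 ≈ 17.43 nM.

17 nM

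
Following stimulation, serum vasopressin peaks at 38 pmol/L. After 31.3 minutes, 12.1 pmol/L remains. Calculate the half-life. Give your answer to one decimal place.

A/A₀ = 12.1/38 ≈ 0.31842.
n = log₂(3.1405) ≈ 1.651 half-lives elapsed in 31.3 minutes.
t½ = 31.3/1.651 ≈ 18.958 minutes.

19.0 minutes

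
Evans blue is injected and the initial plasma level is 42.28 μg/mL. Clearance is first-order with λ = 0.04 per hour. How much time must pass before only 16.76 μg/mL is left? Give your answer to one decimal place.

23.1 hours

t½ = ln 2 / λ = 0.69315 / 0.04 ≈ 17.329 hours.
Fraction remaining = 16.76/42.28 ≈ 0.3964.
n = log₂(42.28/16.76) = ln(2.5227)/ln 2 ≈ 1.335 half-lives.
t = n × t½ = 1.335 × 17.329 ≈ 23.133 hours.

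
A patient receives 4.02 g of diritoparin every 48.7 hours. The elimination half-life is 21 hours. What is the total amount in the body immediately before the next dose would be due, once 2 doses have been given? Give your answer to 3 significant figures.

The 2 doses were given 97.4, 48.7 hours ago.
Total = 4.02·(1/2)^(97.4/21) + 4.02·(1/2)^(48.7/21)
      = 0.16144 + 0.80561 ≈ 0.96705 g.

0.967 g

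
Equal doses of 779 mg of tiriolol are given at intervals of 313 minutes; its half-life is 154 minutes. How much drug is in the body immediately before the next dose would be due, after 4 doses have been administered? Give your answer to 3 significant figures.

251 mg

The 4 doses were given 1252, 939, 626, 313 minutes ago.
Total = 779·(1/2)^(1252/154) + 779·(1/2)^(939/154) + 779·(1/2)^(626/154) + 779·(1/2)^(313/154)
      = 2.781 + 11.377 + 46.545 + 190.42 ≈ 251.12 mg.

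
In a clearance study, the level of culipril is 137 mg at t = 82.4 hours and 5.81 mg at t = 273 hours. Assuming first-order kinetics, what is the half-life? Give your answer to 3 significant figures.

41.8 hours

Over Δt = 273 − 82.4 = 190.6 hours, the level fell by a factor of 137/5.81 ≈ 23.58.
n = log₂(23.58) ≈ 4.5595 half-lives, so t½ = 190.6/4.5595 ≈ 41.803 hours.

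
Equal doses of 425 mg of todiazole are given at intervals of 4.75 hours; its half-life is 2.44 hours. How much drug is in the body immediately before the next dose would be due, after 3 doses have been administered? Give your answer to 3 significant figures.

The 3 doses were given 14.25, 9.5, 4.75 hours ago.
Total = 425·(1/2)^(14.25/2.44) + 425·(1/2)^(9.5/2.44) + 425·(1/2)^(4.75/2.44)
      = 7.4186 + 28.599 + 110.25 ≈ 146.26 mg.

146 mg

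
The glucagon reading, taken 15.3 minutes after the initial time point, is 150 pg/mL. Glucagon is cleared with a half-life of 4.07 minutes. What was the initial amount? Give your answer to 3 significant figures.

Number of half-lives elapsed: n = 15.3/4.07 ≈ 3.7592.
A₀ = A × 2^n = 150 × 2^3.7592 = 150 × 13.541 ≈ 2031.1 pg/mL.

2030 pg/mL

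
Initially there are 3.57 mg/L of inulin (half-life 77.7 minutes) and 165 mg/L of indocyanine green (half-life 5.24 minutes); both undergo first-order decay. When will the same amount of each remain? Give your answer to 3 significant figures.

Set 3.57·(1/2)^(t/77.7) = 165·(1/2)^(t/5.24).
Taking log₂: log₂(3.57/165) = t·(1/77.7 − 1/5.24).
log₂(0.021636) = -5.5304; 1/77.7 − 1/5.24 = -0.17797.
t = -5.5304 / -0.17797 ≈ 31.075 minutes.

31.1 minutes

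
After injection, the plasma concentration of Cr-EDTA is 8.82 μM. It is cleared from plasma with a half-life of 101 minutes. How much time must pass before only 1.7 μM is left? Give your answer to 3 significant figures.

Fraction remaining = 1.7/8.82 ≈ 0.19274.
n = log₂(8.82/1.7) = ln(5.1882)/ln 2 ≈ 2.3752 half-lives.
t = n × t½ = 2.3752 × 101 ≈ 239.9 minutes.

240 minutes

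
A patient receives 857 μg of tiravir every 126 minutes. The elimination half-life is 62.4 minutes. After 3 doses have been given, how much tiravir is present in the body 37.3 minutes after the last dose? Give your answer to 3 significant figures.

The 3 doses were given 289.3, 163.3, 37.3 minutes ago.
Total = 857·(1/2)^(289.3/62.4) + 857·(1/2)^(163.3/62.4) + 857·(1/2)^(37.3/62.4)
      = 34.462 + 139.7 + 566.29 ≈ 740.45 μg.

740 μg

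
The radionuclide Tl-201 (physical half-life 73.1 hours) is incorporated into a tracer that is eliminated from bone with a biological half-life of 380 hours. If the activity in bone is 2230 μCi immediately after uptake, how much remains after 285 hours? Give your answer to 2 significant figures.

89 μCi

1/t_eff = 1/t_phys + 1/t_biol = 1/73.1 + 1/380 = 0.016311 per hour.
t_eff = 73.1 × 380 / (73.1 + 380) ≈ 61.307 hours.
Remaining = 2230 × (1/2)^(285/61.307) = 2230 × (1/2)^4.6488 ≈ 88.897 μCi.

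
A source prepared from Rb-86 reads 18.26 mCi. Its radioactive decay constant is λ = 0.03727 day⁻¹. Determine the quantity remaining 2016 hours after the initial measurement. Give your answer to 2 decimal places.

t½ = ln 2 / λ = 0.69315 / 0.03727 ≈ 18.598 days.
Convert the elapsed time: 2016 hours = 84 days.
Number of half-lives: n = 84/18.598 ≈ 4.5166.
Remaining = 18.26 × (1/2)^4.5166 = 18.26 × 0.043688 ≈ 0.79774 mCi.

0.80 mCi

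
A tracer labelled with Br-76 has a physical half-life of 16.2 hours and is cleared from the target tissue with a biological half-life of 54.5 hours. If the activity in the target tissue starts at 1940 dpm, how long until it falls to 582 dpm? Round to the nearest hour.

22 hours

1/t_eff = 1/t_phys + 1/t_biol = 1/16.2 + 1/54.5 = 0.080077 per hour.
t_eff = 16.2 × 54.5 / (16.2 + 54.5) ≈ 12.488 hours.
n = log₂(1940/582) ≈ 1.737; t = 1.737 × 12.488 ≈ 21.691 hours.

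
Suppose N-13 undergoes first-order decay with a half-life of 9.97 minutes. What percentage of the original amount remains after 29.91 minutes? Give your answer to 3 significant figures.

n = 29.91/9.97 ≈ 3 half-lives.
Fraction remaining = (1/2)^3 ≈ 0.125, i.e. 12.5%.

12.5%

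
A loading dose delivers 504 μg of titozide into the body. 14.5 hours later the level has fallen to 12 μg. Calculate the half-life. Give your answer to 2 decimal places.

A/A₀ = 12/504 ≈ 0.02381.
n = log₂(42) ≈ 5.3923 half-lives elapsed in 14.5 hours.
t½ = 14.5/5.3923 ≈ 2.689 hours.

2.69 hours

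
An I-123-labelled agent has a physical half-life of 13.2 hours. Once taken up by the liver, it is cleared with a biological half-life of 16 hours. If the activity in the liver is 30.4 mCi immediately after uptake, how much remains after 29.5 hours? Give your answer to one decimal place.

1/t_eff = 1/t_phys + 1/t_biol = 1/13.2 + 1/16 = 0.13826 per hour.
t_eff = 13.2 × 16 / (13.2 + 16) ≈ 7.2329 hours.
Remaining = 30.4 × (1/2)^(29.5/7.2329) = 30.4 × (1/2)^4.0786 ≈ 1.7993 mCi.

1.8 mCi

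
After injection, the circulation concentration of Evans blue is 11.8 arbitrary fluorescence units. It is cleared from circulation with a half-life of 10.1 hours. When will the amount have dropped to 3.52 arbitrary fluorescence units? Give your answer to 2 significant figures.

18 hours

Fraction remaining = 3.52/11.8 ≈ 0.29831.
n = log₂(11.8/3.52) = ln(3.3523)/ln 2 ≈ 1.7451 half-lives.
t = n × t½ = 1.7451 × 10.1 ≈ 17.626 hours.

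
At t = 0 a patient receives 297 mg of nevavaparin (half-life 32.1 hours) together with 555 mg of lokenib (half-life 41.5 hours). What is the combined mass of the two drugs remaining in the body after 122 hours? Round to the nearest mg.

nevavaparin: 297 × (1/2)^(122/32.1) = 297 × (1/2)^3.8006 ≈ 21.314 mg.
lokenib: 555 × (1/2)^(122/41.5) = 555 × (1/2)^2.9398 ≈ 72.333 mg.
Total = 21.314 + 72.333 ≈ 93.647 mg.

94 mg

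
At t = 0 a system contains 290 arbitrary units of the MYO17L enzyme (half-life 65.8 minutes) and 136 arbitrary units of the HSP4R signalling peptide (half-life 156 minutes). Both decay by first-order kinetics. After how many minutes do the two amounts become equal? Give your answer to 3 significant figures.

Set 290·(1/2)^(t/65.8) = 136·(1/2)^(t/156).
Taking log₂: log₂(290/136) = t·(1/65.8 − 1/156).
log₂(2.1324) = 1.0924; 1/65.8 − 1/156 = 0.0087873.
t = 1.0924 / 0.0087873 ≈ 124.32 minutes.

124 minutes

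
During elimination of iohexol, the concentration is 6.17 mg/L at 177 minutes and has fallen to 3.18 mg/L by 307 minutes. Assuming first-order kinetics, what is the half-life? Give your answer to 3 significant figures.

136 minutes

Over Δt = 307 − 177 = 130 minutes, the level fell by a factor of 6.17/3.18 ≈ 1.9403.
n = log₂(1.9403) ≈ 0.95624 half-lives, so t½ = 130/0.95624 ≈ 135.95 minutes.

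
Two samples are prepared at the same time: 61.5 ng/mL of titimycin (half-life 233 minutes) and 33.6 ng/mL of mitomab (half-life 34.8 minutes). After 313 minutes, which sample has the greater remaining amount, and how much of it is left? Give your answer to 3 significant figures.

titimycin, 24.2 ng/mL

titimycin: 61.5 × (1/2)^1.3433 ≈ 24.237 ng/mL.
mitomab: 33.6 × (1/2)^8.9943 ≈ 0.065887 ng/mL.
Titimycin has more remaining, at ≈ 24.237 ng/mL.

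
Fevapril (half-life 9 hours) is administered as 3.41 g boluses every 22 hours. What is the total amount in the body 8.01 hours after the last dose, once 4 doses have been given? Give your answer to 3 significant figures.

The 4 doses were given 74.01, 52.01, 30.01, 8.01 hours ago.
Total = 3.41·(1/2)^(74.01/9) + 3.41·(1/2)^(52.01/9) + 3.41·(1/2)^(30.01/9) + 3.41·(1/2)^(8.01/9)
      = 0.01141 + 0.062106 + 0.33805 + 1.8401 ≈ 2.2517 g.

2.25 g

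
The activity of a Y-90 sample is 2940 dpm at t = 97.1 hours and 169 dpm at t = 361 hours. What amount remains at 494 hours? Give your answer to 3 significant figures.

40.1 dpm

Over Δt = 361 − 97.1 = 263.9 hours, the level fell by a factor of 2940/169 ≈ 17.396.
n = log₂(17.396) ≈ 4.1207 half-lives, so t½ = 263.9/4.1207 ≈ 64.042 hours.
From t = 361 to t = 494: 169 × (1/2)^((494−361)/64.042) ≈ 40.061 dpm.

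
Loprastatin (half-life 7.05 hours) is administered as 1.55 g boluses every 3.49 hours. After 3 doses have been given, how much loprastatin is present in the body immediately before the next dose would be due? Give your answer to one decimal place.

The 3 doses were given 10.47, 6.98, 3.49 hours ago.
Total = 1.55·(1/2)^(10.47/7.05) + 1.55·(1/2)^(6.98/7.05) + 1.55·(1/2)^(3.49/7.05)
      = 0.55369 + 0.78035 + 1.0998 ≈ 2.4338 g.

2.4 g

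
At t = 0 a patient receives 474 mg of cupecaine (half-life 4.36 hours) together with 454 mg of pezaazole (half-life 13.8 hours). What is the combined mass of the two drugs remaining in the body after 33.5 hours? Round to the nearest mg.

cupecaine: 474 × (1/2)^(33.5/4.36) = 474 × (1/2)^7.6835 ≈ 2.3058 mg.
pezaazole: 454 × (1/2)^(33.5/13.8) = 454 × (1/2)^2.4275 ≈ 84.391 mg.
Total = 2.3058 + 84.391 ≈ 86.696 mg.

87 mg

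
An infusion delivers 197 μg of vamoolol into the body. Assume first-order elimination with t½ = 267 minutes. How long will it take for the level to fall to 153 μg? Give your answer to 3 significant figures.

97.4 minutes

Fraction remaining = 153/197 ≈ 0.77665.
n = log₂(197/153) = ln(1.2876)/ln 2 ≈ 0.36466 half-lives.
t = n × t½ = 0.36466 × 267 ≈ 97.365 minutes.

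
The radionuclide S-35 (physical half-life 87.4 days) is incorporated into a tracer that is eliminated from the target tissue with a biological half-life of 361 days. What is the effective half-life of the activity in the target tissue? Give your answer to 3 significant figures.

70.4 days

1/t_eff = 1/t_phys + 1/t_biol = 1/87.4 + 1/361 = 0.014212 per day.
t_eff = 87.4 × 361 / (87.4 + 361) ≈ 70.364 days.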